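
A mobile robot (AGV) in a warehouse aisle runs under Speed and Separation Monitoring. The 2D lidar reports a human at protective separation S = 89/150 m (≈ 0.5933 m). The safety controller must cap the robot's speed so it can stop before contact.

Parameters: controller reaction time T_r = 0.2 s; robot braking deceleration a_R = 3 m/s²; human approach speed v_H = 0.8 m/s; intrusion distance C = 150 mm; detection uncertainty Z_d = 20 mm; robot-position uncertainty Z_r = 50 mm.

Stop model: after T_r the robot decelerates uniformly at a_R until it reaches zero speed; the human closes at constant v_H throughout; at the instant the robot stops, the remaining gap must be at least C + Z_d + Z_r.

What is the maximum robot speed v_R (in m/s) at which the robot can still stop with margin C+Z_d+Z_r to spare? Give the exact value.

quadratic (1/6)·v² + (7/15)·v + (-16/75) = 0
  disc = (7/15)² − 4·(1/6)·(-16/75) = 9/25 ; √disc = 3/5
  v_R = (−(7/15) + 3/5) / (2·(1/6)) = 2/5 m/s
check:
stop time T_s = (2/5)/3 = 0.1333 s
reaction-phase robot travel = 0.4000·0.2000 = 0.0800 m
braking distance = 0.4000²/(2·3.0000) = 0.0267 m
human over T_r+T_s: 0.8000·(0.2000+0.1333) = 0.2667 m
margins: 0.1500+0.0200+0.0500 = 0.2200 m
sum ≈ 0.0800+0.0267+0.2667+0.2200 ≈ 0.5933 m = S ✓

v_R_max = 2/5 m/s = 0.4000 m/s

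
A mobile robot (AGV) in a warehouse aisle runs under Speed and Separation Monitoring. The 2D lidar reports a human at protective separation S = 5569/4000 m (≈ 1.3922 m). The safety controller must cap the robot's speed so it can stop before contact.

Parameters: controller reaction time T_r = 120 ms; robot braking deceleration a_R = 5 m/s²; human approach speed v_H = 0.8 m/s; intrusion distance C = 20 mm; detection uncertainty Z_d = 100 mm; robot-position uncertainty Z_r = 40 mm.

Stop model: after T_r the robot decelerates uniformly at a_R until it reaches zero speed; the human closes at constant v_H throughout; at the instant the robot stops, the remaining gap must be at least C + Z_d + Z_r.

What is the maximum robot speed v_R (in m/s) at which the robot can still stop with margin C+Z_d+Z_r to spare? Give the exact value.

quadratic (1/10)·v² + (7/25)·v + (-909/800) = 0
  disc = (7/25)² − 4·(1/10)·(-909/800) = 5329/10000 ; √disc = 73/100
  v_R = (−(7/25) + 73/100) / (2·(1/10)) = 9/4 m/s
check:
braking lasts T_s = (9/4)/5 = 0.4500 s
reaction-phase robot travel = 2.2500·0.1200 = 0.2700 m
robot under decel: 2.2500²/(2·5.0000) = 0.5062 m
human closes 0.8000·0.5700 = 0.4560 m
margins: 0.0200+0.1000+0.0400 = 0.1600 m
sum ≈ 0.2700+0.5062+0.4560+0.1600 ≈ 1.3922 m = S ✓

v_R_max = 9/4 m/s = 2.2500 m/s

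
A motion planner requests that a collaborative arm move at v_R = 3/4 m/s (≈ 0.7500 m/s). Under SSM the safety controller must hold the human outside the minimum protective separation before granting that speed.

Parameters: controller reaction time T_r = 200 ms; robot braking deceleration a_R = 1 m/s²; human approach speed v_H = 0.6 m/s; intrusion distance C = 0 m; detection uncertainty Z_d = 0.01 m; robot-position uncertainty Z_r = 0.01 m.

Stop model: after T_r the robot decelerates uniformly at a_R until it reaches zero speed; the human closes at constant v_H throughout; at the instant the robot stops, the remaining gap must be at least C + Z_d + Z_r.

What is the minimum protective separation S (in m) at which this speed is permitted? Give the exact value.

S_min = 817/800 m = 1.0212 m

braking lasts T_s = (3/4)/1 = 0.7500 s
robot in T_r: 0.7500·0.2000 = 0.1500 m
robot under decel: 0.7500²/(2·1.0000) = 0.2812 m
human over T_r+T_s: 0.6000·(0.2000+0.7500) = 0.5700 m
residual clearance needed = 0.0000+0.0100+0.0100 = 0.0200 m
S_min ≈ 0.1500+0.2812+0.5700+0.0200  ⇒  S_min = 817/800 m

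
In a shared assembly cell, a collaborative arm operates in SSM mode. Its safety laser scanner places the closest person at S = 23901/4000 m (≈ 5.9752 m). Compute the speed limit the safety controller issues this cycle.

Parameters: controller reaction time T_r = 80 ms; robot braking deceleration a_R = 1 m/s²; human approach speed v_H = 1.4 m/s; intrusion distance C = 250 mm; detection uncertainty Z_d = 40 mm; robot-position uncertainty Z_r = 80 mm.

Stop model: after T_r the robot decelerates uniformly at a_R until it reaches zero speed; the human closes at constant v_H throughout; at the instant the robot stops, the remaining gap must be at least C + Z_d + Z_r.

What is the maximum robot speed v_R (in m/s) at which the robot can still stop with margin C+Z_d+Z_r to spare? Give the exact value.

v_R_max = 43/20 m/s = 2.1500 m/s

at the boundary: (1/2)·v² + (37/25)·v + (-21973/4000) = 0
  disc = (37/25)² − 4·(1/2)·(-21973/4000) = 131769/10000 ; √disc = 363/100
  v_R = (−(37/25) + 363/100) / (2·(1/2)) = 43/20 m/s
check:
braking lasts T_s = (43/20)/1 = 2.1500 s
robot in T_r: 2.1500·0.0800 = 0.1720 m
robot covers 2.1500·2.1500 − ½·1.0000·2.1500² = 2.3112 m while stopping
person approaches 1.4000·(0.0800+2.1500) = 3.1220 m
margins: 0.2500+0.0400+0.0800 = 0.3700 m
sum ≈ 0.1720+2.3112+3.1220+0.3700 ≈ 5.9752 m = S ✓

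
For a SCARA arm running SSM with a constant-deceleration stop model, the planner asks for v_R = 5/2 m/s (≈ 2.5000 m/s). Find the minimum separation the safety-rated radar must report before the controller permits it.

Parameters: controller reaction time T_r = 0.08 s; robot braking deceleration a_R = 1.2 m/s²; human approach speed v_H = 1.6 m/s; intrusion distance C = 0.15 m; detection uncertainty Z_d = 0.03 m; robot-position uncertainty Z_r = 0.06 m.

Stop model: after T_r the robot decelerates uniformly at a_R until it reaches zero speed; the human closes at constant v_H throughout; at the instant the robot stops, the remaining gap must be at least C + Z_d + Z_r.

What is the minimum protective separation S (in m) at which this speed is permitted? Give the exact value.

braking lasts T_s = (5/2)/(6/5) = 2.0833 s
reaction-phase robot travel = 2.5000·0.0800 = 0.2000 m
braking distance = 2.5000²/(2·1.2000) = 2.6042 m
human over T_r+T_s: 1.6000·(0.0800+2.0833) = 3.4613 m
C+Z_d+Z_r = 0.1500+0.0300+0.0600 = 0.2400 m
S_min ≈ 0.2000+2.6042+3.4613+0.2400  ⇒  S_min = 13011/2000 m

S_min = 13011/2000 m = 6.5055 m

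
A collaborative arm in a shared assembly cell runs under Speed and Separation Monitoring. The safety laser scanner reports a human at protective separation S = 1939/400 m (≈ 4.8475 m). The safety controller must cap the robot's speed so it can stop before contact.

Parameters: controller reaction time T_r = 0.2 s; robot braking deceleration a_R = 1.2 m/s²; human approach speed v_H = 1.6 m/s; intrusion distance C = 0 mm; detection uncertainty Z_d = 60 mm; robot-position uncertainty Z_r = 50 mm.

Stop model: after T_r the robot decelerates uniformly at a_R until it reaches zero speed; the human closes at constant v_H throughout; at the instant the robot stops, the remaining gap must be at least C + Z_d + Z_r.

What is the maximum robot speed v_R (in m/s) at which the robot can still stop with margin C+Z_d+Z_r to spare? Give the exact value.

v_R_max = 19/10 m/s = 1.9000 m/s

collect terms ⇒ (5/12)·v_R² + (23/15)·v_R + (-1767/400) = 0
  disc = (23/15)² − 4·(5/12)·(-1767/400) = 34969/3600 ; √disc = 187/60
  v_R = (−(23/15) + 187/60) / (2·(5/12)) = 19/10 m/s
check:
T_s = v_R/a_R = (19/10)/(6/5) = 1.5833 s
robot covers v_R·T_r = 1.9000·0.2000 = 0.3800 m before braking
braking distance = 1.9000²/(2·1.2000) = 1.5042 m
human closes 1.6000·1.7833 = 2.8533 m
margins: 0.0000+0.0600+0.0500 = 0.1100 m
sum ≈ 0.3800+1.5042+2.8533+0.1100 ≈ 4.8475 m = S ✓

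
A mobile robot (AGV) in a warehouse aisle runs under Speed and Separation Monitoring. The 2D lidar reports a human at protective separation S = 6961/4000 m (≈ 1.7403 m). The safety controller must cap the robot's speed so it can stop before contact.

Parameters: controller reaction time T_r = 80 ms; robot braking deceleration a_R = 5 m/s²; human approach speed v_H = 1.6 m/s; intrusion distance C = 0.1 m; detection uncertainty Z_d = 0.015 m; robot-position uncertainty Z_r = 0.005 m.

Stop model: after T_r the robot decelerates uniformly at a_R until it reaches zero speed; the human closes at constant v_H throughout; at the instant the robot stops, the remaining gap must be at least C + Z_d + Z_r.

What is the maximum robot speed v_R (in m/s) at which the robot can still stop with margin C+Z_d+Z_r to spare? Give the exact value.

quadratic (1/10)·v² + (2/5)·v + (-5969/4000) = 0
  disc = (2/5)² − 4·(1/10)·(-5969/4000) = 7569/10000 ; √disc = 87/100
  v_R = (−(2/5) + 87/100) / (2·(1/10)) = 47/20 m/s
check:
braking lasts T_s = (47/20)/5 = 0.4700 s
reaction-phase robot travel = 2.3500·0.0800 = 0.1880 m
robot covers 2.3500·0.4700 − ½·5.0000·0.4700² = 0.5523 m while stopping
person approaches 1.6000·(0.0800+0.4700) = 0.8800 m
margins: 0.1000+0.0150+0.0050 = 0.1200 m
sum ≈ 0.1880+0.5523+0.8800+0.1200 ≈ 1.7403 m = S ✓

v_R_max = 47/20 m/s = 2.3500 m/s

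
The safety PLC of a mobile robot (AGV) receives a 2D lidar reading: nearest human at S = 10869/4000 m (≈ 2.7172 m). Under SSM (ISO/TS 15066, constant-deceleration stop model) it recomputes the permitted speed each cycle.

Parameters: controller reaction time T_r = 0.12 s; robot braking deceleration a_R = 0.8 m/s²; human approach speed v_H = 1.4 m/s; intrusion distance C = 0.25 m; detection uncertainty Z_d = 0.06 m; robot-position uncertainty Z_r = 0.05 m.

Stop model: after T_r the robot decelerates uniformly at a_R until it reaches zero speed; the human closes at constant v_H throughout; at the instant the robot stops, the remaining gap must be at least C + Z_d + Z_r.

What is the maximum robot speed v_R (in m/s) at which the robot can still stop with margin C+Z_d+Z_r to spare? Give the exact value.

collect terms ⇒ (5/8)·v_R² + (187/100)·v_R + (-8757/4000) = 0
  disc = (187/100)² − 4·(5/8)·(-8757/4000) = 358801/40000 ; √disc = 599/200
  v_R = (−(187/100) + 599/200) / (2·(5/8)) = 9/10 m/s
check:
stop time T_s = (9/10)/(4/5) = 1.1250 s
robot in T_r: 0.9000·0.1200 = 0.1080 m
robot covers 0.9000·1.1250 − ½·0.8000·1.1250² = 0.5062 m while stopping
human over T_r+T_s: 1.4000·(0.1200+1.1250) = 1.7430 m
residual clearance needed = 0.2500+0.0600+0.0500 = 0.3600 m
sum ≈ 0.1080+0.5062+1.7430+0.3600 ≈ 2.7172 m = S ✓

v_R_max = 9/10 m/s = 0.9000 m/s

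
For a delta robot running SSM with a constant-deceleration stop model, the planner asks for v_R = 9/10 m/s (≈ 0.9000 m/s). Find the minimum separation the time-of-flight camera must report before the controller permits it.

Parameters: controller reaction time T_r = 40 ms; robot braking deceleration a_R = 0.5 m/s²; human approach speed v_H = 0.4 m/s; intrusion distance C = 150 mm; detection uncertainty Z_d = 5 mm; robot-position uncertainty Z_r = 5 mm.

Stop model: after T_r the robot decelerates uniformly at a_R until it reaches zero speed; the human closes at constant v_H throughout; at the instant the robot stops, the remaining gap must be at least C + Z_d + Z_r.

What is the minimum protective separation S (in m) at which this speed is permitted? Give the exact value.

braking lasts T_s = (9/10)/(1/2) = 1.8000 s
reaction-phase robot travel = 0.9000·0.0400 = 0.0360 m
robot under decel: 0.9000²/(2·0.5000) = 0.8100 m
human over T_r+T_s: 0.4000·(0.0400+1.8000) = 0.7360 m
C+Z_d+Z_r = 0.1500+0.0050+0.0050 = 0.1600 m
S_min ≈ 0.0360+0.8100+0.7360+0.1600  ⇒  S_min = 871/500 m

S_min = 871/500 m = 1.7420 m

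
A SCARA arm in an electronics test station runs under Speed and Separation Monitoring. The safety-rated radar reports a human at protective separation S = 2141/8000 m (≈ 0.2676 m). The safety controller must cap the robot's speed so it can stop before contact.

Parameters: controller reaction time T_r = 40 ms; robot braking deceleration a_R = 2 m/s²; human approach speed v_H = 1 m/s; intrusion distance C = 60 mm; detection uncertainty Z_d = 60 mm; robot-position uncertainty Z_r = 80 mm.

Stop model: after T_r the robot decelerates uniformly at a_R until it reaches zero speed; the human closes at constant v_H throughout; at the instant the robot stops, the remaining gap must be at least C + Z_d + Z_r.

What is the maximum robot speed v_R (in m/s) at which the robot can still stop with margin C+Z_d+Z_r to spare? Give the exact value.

v_R_max = 1/20 m/s = 0.0500 m/s

quadratic (1/4)·v² + (27/50)·v + (-221/8000) = 0
  disc = (27/50)² − 4·(1/4)·(-221/8000) = 12769/40000 ; √disc = 113/200
  v_R = (−(27/50) + 113/200) / (2·(1/4)) = 1/20 m/s
check:
stop time T_s = (1/20)/2 = 0.0250 s
reaction-phase robot travel = 0.0500·0.0400 = 0.0020 m
braking distance = 0.0500²/(2·2.0000) = 0.0006 m
human over T_r+T_s: 1.0000·(0.0400+0.0250) = 0.0650 m
C+Z_d+Z_r = 0.0600+0.0600+0.0800 = 0.2000 m
sum ≈ 0.0020+0.0006+0.0650+0.2000 ≈ 0.2676 m = S ✓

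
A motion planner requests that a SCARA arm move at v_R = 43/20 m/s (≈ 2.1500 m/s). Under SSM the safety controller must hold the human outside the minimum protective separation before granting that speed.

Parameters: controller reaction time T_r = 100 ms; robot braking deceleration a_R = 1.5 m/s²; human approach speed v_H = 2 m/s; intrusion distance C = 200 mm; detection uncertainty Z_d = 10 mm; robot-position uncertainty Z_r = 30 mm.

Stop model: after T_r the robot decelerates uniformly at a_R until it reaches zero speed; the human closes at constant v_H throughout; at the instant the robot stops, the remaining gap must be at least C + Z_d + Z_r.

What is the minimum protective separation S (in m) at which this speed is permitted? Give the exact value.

S_min = 81/16 m = 5.0625 m

stop time T_s = (43/20)/(3/2) = 1.4333 s
reaction-phase robot travel = 2.1500·0.1000 = 0.2150 m
robot under decel: 2.1500²/(2·1.5000) = 1.5408 m
human closes 2.0000·1.5333 = 3.0667 m
residual clearance needed = 0.2000+0.0100+0.0300 = 0.2400 m
S_min ≈ 0.2150+1.5408+3.0667+0.2400  ⇒  S_min = 81/16 m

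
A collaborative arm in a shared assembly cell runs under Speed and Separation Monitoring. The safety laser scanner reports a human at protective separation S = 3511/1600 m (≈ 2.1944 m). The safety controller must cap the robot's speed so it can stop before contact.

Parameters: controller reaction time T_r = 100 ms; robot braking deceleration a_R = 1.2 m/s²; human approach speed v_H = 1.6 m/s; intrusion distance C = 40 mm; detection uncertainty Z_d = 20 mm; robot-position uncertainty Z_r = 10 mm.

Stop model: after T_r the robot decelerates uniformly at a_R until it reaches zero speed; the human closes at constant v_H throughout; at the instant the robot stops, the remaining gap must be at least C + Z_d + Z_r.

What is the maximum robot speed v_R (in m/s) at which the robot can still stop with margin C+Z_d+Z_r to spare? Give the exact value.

at the boundary: (5/12)·v² + (43/30)·v + (-3143/1600) = 0
  disc = (43/30)² − 4·(5/12)·(-3143/1600) = 76729/14400 ; √disc = 277/120
  v_R = (−(43/30) + 277/120) / (2·(5/12)) = 21/20 m/s
check:
stop time T_s = (21/20)/(6/5) = 0.8750 s
reaction-phase robot travel = 1.0500·0.1000 = 0.1050 m
robot under decel: 1.0500²/(2·1.2000) = 0.4594 m
human over T_r+T_s: 1.6000·(0.1000+0.8750) = 1.5600 m
margins: 0.0400+0.0200+0.0100 = 0.0700 m
sum ≈ 0.1050+0.4594+1.5600+0.0700 ≈ 2.1944 m = S ✓

v_R_max = 21/20 m/s = 1.0500 m/s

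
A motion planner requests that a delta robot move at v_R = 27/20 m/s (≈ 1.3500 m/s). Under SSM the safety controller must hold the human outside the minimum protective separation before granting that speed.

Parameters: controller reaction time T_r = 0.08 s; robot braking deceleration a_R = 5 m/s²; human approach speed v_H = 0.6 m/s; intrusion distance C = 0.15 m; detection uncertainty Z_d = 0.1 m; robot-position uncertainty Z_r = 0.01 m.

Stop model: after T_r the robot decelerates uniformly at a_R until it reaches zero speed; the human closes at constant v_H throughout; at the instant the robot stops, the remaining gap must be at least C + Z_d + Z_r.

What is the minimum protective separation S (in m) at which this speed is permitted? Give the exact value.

stop time T_s = (27/20)/5 = 0.2700 s
robot in T_r: 1.3500·0.0800 = 0.1080 m
robot covers 1.3500·0.2700 − ½·5.0000·0.2700² = 0.1822 m while stopping
person approaches 0.6000·(0.0800+0.2700) = 0.2100 m
residual clearance needed = 0.1500+0.1000+0.0100 = 0.2600 m
S_min ≈ 0.1080+0.1822+0.2100+0.2600  ⇒  S_min = 3041/4000 m

S_min = 3041/4000 m = 0.7602 m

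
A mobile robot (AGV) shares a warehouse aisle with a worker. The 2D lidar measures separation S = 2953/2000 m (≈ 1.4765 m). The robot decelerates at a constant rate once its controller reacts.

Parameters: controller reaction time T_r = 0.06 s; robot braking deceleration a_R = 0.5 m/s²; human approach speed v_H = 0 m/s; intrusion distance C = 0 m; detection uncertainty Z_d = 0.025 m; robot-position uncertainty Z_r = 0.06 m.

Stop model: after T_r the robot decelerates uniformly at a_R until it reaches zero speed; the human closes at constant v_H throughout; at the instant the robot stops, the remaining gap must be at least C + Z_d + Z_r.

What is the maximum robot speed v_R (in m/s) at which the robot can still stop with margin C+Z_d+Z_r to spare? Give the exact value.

at the boundary: (1)·v² + (3/50)·v + (-2783/2000) = 0
  disc = (3/50)² − 4·(1)·(-2783/2000) = 3481/625 ; √disc = 59/25
  v_R = (−(3/50) + 59/25) / (2·(1)) = 23/20 m/s
check:
braking lasts T_s = (23/20)/(1/2) = 2.3000 s
robot covers v_R·T_r = 1.1500·0.0600 = 0.0690 m before braking
robot under decel: 1.1500²/(2·0.5000) = 1.3225 m
human over T_r+T_s: 0.0000·(0.0600+2.3000) = 0.0000 m
residual clearance needed = 0.0000+0.0250+0.0600 = 0.0850 m
sum ≈ 0.0690+1.3225+0.0000+0.0850 ≈ 1.4765 m = S ✓

v_R_max = 23/20 m/s = 1.1500 m/s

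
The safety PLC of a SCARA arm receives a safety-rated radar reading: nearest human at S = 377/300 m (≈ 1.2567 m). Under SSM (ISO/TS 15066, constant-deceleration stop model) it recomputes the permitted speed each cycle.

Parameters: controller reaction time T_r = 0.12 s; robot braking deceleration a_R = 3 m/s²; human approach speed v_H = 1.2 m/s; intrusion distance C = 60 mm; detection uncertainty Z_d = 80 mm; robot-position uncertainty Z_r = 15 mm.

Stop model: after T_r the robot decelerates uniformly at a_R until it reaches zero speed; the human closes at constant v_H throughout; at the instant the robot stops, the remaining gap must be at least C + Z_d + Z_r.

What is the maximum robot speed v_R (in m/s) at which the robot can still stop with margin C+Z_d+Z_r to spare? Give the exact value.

v_R_max = 13/10 m/s = 1.3000 m/s

quadratic (1/6)·v² + (13/25)·v + (-2873/3000) = 0
  disc = (13/25)² − 4·(1/6)·(-2873/3000) = 20449/22500 ; √disc = 143/150
  v_R = (−(13/25) + 143/150) / (2·(1/6)) = 13/10 m/s
check:
braking lasts T_s = (13/10)/3 = 0.4333 s
reaction-phase robot travel = 1.3000·0.1200 = 0.1560 m
robot under decel: 1.3000²/(2·3.0000) = 0.2817 m
human over T_r+T_s: 1.2000·(0.1200+0.4333) = 0.6640 m
C+Z_d+Z_r = 0.0600+0.0800+0.0150 = 0.1550 m
sum ≈ 0.1560+0.2817+0.6640+0.1550 ≈ 1.2567 m = S ✓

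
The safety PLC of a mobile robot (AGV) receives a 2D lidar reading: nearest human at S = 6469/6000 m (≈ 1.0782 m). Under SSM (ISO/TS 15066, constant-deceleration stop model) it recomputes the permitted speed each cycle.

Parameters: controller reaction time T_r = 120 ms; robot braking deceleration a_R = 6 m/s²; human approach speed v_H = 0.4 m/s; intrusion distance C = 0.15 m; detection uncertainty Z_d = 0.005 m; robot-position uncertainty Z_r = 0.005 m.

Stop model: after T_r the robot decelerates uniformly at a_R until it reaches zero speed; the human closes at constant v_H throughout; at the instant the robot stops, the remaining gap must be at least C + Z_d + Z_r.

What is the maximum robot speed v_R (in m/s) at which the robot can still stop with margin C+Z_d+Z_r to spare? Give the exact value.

v_R_max = 23/10 m/s = 2.3000 m/s

collect terms ⇒ (1/12)·v_R² + (14/75)·v_R + (-5221/6000) = 0
  disc = (14/75)² − 4·(1/12)·(-5221/6000) = 3249/10000 ; √disc = 57/100
  v_R = (−(14/75) + 57/100) / (2·(1/12)) = 23/10 m/s
check:
stop time T_s = (23/10)/6 = 0.3833 s
robot in T_r: 2.3000·0.1200 = 0.2760 m
robot covers 2.3000·0.3833 − ½·6.0000·0.3833² = 0.4408 m while stopping
human over T_r+T_s: 0.4000·(0.1200+0.3833) = 0.2013 m
C+Z_d+Z_r = 0.1500+0.0050+0.0050 = 0.1600 m
sum ≈ 0.2760+0.4408+0.2013+0.1600 ≈ 1.0782 m = S ✓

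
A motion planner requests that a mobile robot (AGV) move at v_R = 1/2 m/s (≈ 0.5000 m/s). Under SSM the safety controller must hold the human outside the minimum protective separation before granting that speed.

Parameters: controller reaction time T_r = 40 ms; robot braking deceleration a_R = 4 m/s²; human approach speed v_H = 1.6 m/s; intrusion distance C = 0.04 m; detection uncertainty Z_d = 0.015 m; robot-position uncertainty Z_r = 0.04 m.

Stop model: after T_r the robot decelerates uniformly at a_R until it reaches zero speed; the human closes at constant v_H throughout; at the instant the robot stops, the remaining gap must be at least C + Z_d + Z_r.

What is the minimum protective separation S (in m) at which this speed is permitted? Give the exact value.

braking lasts T_s = (1/2)/4 = 0.1250 s
robot covers v_R·T_r = 0.5000·0.0400 = 0.0200 m before braking
robot under decel: 0.5000²/(2·4.0000) = 0.0312 m
human over T_r+T_s: 1.6000·(0.0400+0.1250) = 0.2640 m
margins: 0.0400+0.0150+0.0400 = 0.0950 m
S_min ≈ 0.0200+0.0312+0.2640+0.0950  ⇒  S_min = 1641/4000 m

S_min = 1641/4000 m = 0.4103 m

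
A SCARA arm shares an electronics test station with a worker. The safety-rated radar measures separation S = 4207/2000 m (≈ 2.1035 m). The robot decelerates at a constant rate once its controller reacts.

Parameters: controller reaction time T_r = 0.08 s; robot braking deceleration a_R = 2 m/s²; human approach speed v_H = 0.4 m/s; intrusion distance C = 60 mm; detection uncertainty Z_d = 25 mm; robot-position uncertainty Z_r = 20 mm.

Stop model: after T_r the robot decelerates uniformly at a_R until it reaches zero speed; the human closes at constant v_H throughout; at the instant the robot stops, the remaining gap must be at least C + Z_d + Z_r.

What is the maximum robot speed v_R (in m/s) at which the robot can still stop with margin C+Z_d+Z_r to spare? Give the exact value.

quadratic (1/4)·v² + (7/25)·v + (-3933/2000) = 0
  disc = (7/25)² − 4·(1/4)·(-3933/2000) = 20449/10000 ; √disc = 143/100
  v_R = (−(7/25) + 143/100) / (2·(1/4)) = 23/10 m/s
check:
T_s = v_R/a_R = (23/10)/2 = 1.1500 s
reaction-phase robot travel = 2.3000·0.0800 = 0.1840 m
robot covers 2.3000·1.1500 − ½·2.0000·1.1500² = 1.3225 m while stopping
person approaches 0.4000·(0.0800+1.1500) = 0.4920 m
margins: 0.0600+0.0250+0.0200 = 0.1050 m
sum ≈ 0.1840+1.3225+0.4920+0.1050 ≈ 2.1035 m = S ✓

v_R_max = 23/10 m/s = 2.3000 m/s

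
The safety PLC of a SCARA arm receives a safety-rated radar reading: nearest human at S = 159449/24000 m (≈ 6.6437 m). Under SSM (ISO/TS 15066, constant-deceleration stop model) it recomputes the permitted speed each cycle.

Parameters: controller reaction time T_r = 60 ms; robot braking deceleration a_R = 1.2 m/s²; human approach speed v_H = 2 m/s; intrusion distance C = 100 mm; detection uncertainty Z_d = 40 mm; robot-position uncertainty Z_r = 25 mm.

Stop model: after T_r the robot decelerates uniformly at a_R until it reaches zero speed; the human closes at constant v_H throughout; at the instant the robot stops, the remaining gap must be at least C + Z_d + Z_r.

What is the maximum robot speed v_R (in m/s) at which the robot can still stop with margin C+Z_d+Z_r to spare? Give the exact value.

collect terms ⇒ (5/12)·v_R² + (259/150)·v_R + (-152609/24000) = 0
  disc = (259/150)² − 4·(5/12)·(-152609/24000) = 543169/40000 ; √disc = 737/200
  v_R = (−(259/150) + 737/200) / (2·(5/12)) = 47/20 m/s
check:
T_s = v_R/a_R = (47/20)/(6/5) = 1.9583 s
robot in T_r: 2.3500·0.0600 = 0.1410 m
braking distance = 2.3500²/(2·1.2000) = 2.3010 m
human closes 2.0000·2.0183 = 4.0367 m
margins: 0.1000+0.0400+0.0250 = 0.1650 m
sum ≈ 0.1410+2.3010+4.0367+0.1650 ≈ 6.6437 m = S ✓

v_R_max = 47/20 m/s = 2.3500 m/s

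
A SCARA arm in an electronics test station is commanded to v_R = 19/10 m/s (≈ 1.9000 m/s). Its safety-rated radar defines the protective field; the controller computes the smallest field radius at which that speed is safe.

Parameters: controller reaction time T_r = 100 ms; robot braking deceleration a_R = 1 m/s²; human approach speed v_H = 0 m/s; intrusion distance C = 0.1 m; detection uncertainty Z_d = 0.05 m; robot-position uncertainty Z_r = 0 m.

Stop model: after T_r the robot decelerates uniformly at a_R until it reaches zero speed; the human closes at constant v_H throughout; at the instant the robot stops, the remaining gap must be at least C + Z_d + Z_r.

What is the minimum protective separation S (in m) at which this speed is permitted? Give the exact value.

S_min = 429/200 m = 2.1450 m

T_s = v_R/a_R = (19/10)/1 = 1.9000 s
reaction-phase robot travel = 1.9000·0.1000 = 0.1900 m
robot under decel: 1.9000²/(2·1.0000) = 1.8050 m
human closes 0.0000·2.0000 = 0.0000 m
margins: 0.1000+0.0500+0.0000 = 0.1500 m
S_min ≈ 0.1900+1.8050+0.0000+0.1500  ⇒  S_min = 429/200 m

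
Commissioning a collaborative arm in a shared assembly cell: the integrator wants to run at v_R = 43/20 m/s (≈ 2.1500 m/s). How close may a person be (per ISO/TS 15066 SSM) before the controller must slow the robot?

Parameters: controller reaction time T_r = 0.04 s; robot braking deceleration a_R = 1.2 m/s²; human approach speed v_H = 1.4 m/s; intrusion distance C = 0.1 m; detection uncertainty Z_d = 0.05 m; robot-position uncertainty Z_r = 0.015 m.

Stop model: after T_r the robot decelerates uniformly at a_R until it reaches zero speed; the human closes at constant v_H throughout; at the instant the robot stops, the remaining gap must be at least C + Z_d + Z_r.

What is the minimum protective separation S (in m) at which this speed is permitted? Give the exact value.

S_min = 37931/8000 m = 4.7414 m

T_s = v_R/a_R = (43/20)/(6/5) = 1.7917 s
reaction-phase robot travel = 2.1500·0.0400 = 0.0860 m
robot under decel: 2.1500²/(2·1.2000) = 1.9260 m
human over T_r+T_s: 1.4000·(0.0400+1.7917) = 2.5643 m
residual clearance needed = 0.1000+0.0500+0.0150 = 0.1650 m
S_min ≈ 0.0860+1.9260+2.5643+0.1650  ⇒  S_min = 37931/8000 m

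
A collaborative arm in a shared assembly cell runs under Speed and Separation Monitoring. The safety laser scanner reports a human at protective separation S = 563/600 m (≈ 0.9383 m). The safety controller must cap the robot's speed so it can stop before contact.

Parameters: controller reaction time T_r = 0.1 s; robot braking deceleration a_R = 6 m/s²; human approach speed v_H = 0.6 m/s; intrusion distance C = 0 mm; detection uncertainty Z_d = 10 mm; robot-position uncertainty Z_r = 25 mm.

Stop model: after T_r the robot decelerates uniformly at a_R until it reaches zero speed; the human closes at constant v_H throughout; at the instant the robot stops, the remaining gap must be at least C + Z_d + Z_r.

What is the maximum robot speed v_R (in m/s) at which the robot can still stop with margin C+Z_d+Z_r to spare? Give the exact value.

quadratic (1/12)·v² + (1/5)·v + (-253/300) = 0
  disc = (1/5)² − 4·(1/12)·(-253/300) = 289/900 ; √disc = 17/30
  v_R = (−(1/5) + 17/30) / (2·(1/12)) = 11/5 m/s
check:
braking lasts T_s = (11/5)/6 = 0.3667 s
robot covers v_R·T_r = 2.2000·0.1000 = 0.2200 m before braking
braking distance = 2.2000²/(2·6.0000) = 0.4033 m
human over T_r+T_s: 0.6000·(0.1000+0.3667) = 0.2800 m
residual clearance needed = 0.0000+0.0100+0.0250 = 0.0350 m
sum ≈ 0.2200+0.4033+0.2800+0.0350 ≈ 0.9383 m = S ✓

v_R_max = 11/5 m/s = 2.2000 m/s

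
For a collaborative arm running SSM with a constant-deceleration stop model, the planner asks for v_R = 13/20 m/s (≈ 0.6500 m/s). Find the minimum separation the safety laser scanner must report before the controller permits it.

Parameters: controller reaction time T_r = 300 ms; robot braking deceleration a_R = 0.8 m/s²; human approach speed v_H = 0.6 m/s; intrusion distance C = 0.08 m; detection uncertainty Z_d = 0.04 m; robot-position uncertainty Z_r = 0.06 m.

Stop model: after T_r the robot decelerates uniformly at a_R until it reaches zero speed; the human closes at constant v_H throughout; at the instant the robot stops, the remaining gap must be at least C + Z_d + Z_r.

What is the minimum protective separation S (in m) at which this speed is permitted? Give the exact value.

stop time T_s = (13/20)/(4/5) = 0.8125 s
robot in T_r: 0.6500·0.3000 = 0.1950 m
robot under decel: 0.6500²/(2·0.8000) = 0.2641 m
human over T_r+T_s: 0.6000·(0.3000+0.8125) = 0.6675 m
margins: 0.0800+0.0400+0.0600 = 0.1800 m
S_min ≈ 0.1950+0.2641+0.6675+0.1800  ⇒  S_min = 4181/3200 m

S_min = 4181/3200 m = 1.3066 m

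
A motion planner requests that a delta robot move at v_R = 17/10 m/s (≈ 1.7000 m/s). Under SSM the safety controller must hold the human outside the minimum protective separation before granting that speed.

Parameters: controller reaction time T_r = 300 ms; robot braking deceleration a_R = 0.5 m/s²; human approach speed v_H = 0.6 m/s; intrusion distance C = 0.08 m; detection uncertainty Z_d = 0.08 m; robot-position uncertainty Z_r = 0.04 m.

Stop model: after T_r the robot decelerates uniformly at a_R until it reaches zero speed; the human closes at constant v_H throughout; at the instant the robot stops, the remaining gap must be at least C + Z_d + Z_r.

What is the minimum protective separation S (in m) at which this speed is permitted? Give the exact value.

stop time T_s = (17/10)/(1/2) = 3.4000 s
reaction-phase robot travel = 1.7000·0.3000 = 0.5100 m
braking distance = 1.7000²/(2·0.5000) = 2.8900 m
person approaches 0.6000·(0.3000+3.4000) = 2.2200 m
C+Z_d+Z_r = 0.0800+0.0800+0.0400 = 0.2000 m
S_min ≈ 0.5100+2.8900+2.2200+0.2000  ⇒  S_min = 291/50 m

S_min = 291/50 m = 5.8200 m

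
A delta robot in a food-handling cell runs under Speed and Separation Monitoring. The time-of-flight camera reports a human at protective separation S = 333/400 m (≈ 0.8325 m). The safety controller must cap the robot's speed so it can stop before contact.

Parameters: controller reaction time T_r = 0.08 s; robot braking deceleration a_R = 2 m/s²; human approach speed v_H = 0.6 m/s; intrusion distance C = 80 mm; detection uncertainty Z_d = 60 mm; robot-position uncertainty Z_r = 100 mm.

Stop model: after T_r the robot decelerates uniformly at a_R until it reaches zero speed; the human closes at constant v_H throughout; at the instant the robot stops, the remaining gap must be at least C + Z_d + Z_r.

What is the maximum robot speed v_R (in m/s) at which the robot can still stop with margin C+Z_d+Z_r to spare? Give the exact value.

v_R_max = 9/10 m/s = 0.9000 m/s

collect terms ⇒ (1/4)·v_R² + (19/50)·v_R + (-1089/2000) = 0
  disc = (19/50)² − 4·(1/4)·(-1089/2000) = 6889/10000 ; √disc = 83/100
  v_R = (−(19/50) + 83/100) / (2·(1/4)) = 9/10 m/s
check:
T_s = v_R/a_R = (9/10)/2 = 0.4500 s
robot covers v_R·T_r = 0.9000·0.0800 = 0.0720 m before braking
braking distance = 0.9000²/(2·2.0000) = 0.2025 m
human closes 0.6000·0.5300 = 0.3180 m
residual clearance needed = 0.0800+0.0600+0.1000 = 0.2400 m
sum ≈ 0.0720+0.2025+0.3180+0.2400 ≈ 0.8325 m = S ✓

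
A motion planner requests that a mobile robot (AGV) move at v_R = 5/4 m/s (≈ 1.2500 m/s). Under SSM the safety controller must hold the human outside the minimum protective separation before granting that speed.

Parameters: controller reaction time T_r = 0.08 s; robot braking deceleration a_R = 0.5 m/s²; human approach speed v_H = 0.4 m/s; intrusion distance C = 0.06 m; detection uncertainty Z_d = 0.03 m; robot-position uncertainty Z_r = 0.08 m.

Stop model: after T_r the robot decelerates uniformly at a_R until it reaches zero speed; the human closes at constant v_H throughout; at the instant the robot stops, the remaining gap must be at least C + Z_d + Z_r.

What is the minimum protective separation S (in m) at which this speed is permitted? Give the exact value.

braking lasts T_s = (5/4)/(1/2) = 2.5000 s
robot in T_r: 1.2500·0.0800 = 0.1000 m
robot under decel: 1.2500²/(2·0.5000) = 1.5625 m
person approaches 0.4000·(0.0800+2.5000) = 1.0320 m
margins: 0.0600+0.0300+0.0800 = 0.1700 m
S_min ≈ 0.1000+1.5625+1.0320+0.1700  ⇒  S_min = 5729/2000 m

S_min = 5729/2000 m = 2.8645 m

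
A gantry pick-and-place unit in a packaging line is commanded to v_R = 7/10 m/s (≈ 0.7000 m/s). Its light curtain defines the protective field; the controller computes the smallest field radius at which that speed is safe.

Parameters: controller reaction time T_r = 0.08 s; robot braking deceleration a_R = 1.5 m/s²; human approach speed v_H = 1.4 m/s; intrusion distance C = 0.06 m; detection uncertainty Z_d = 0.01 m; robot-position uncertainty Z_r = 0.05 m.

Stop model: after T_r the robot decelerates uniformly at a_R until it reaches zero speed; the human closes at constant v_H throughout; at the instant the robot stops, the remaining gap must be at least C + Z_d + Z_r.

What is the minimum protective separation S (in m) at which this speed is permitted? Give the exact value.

S_min = 1657/1500 m = 1.1047 m

stop time T_s = (7/10)/(3/2) = 0.4667 s
reaction-phase robot travel = 0.7000·0.0800 = 0.0560 m
braking distance = 0.7000²/(2·1.5000) = 0.1633 m
person approaches 1.4000·(0.0800+0.4667) = 0.7653 m
residual clearance needed = 0.0600+0.0100+0.0500 = 0.1200 m
S_min ≈ 0.0560+0.1633+0.7653+0.1200  ⇒  S_min = 1657/1500 m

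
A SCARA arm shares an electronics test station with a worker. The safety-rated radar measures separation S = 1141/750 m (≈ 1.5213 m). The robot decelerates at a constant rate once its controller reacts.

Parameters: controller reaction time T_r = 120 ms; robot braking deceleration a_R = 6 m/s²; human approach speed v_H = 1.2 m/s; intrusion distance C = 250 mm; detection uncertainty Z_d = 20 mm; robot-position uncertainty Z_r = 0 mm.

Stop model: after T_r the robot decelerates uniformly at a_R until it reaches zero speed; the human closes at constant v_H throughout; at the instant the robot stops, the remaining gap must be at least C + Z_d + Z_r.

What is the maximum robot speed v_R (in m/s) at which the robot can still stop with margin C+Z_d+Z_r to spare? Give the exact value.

v_R_max = 11/5 m/s = 2.2000 m/s

at the boundary: (1/12)·v² + (8/25)·v + (-1661/1500) = 0
  disc = (8/25)² − 4·(1/12)·(-1661/1500) = 10609/22500 ; √disc = 103/150
  v_R = (−(8/25) + 103/150) / (2·(1/12)) = 11/5 m/s
check:
T_s = v_R/a_R = (11/5)/6 = 0.3667 s
robot in T_r: 2.2000·0.1200 = 0.2640 m
robot under decel: 2.2000²/(2·6.0000) = 0.4033 m
human over T_r+T_s: 1.2000·(0.1200+0.3667) = 0.5840 m
margins: 0.2500+0.0200+0.0000 = 0.2700 m
sum ≈ 0.2640+0.4033+0.5840+0.2700 ≈ 1.5213 m = S ✓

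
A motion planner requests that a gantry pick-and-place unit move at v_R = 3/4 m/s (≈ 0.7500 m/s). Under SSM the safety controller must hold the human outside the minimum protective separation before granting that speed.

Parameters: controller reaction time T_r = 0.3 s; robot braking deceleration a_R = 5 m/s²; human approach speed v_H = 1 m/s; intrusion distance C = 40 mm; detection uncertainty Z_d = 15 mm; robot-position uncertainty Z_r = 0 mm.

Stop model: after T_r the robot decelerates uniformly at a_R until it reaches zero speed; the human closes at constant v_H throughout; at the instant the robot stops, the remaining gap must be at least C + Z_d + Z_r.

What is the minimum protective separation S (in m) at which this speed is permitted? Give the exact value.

T_s = v_R/a_R = (3/4)/5 = 0.1500 s
robot covers v_R·T_r = 0.7500·0.3000 = 0.2250 m before braking
braking distance = 0.7500²/(2·5.0000) = 0.0563 m
human over T_r+T_s: 1.0000·(0.3000+0.1500) = 0.4500 m
residual clearance needed = 0.0400+0.0150+0.0000 = 0.0550 m
S_min ≈ 0.2250+0.0563+0.4500+0.0550  ⇒  S_min = 629/800 m

S_min = 629/800 m = 0.7863 m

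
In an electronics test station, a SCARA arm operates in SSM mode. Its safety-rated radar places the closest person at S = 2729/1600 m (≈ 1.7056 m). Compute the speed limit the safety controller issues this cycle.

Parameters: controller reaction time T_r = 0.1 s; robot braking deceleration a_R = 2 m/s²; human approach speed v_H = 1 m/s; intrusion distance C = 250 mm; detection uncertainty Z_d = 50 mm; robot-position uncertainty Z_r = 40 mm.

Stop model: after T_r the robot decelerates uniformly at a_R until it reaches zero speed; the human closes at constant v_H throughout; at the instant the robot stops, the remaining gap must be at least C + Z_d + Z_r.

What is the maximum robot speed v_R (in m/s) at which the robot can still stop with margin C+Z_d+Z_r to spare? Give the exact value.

quadratic (1/4)·v² + (3/5)·v + (-81/64) = 0
  disc = (3/5)² − 4·(1/4)·(-81/64) = 2601/1600 ; √disc = 51/40
  v_R = (−(3/5) + 51/40) / (2·(1/4)) = 27/20 m/s
check:
T_s = v_R/a_R = (27/20)/2 = 0.6750 s
robot in T_r: 1.3500·0.1000 = 0.1350 m
braking distance = 1.3500²/(2·2.0000) = 0.4556 m
person approaches 1.0000·(0.1000+0.6750) = 0.7750 m
margins: 0.2500+0.0500+0.0400 = 0.3400 m
sum ≈ 0.1350+0.4556+0.7750+0.3400 ≈ 1.7056 m = S ✓

v_R_max = 27/20 m/s = 1.3500 m/s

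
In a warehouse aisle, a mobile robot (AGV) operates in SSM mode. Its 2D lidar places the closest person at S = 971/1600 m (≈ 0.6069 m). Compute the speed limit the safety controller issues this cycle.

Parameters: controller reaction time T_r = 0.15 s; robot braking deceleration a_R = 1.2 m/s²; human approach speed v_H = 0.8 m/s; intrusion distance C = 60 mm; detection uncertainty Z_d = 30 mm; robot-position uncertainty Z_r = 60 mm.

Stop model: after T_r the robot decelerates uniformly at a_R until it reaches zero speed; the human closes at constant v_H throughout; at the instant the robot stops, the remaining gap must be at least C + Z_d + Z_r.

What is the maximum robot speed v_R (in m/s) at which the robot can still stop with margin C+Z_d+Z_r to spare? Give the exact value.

collect terms ⇒ (5/12)·v_R² + (49/60)·v_R + (-539/1600) = 0
  disc = (49/60)² − 4·(5/12)·(-539/1600) = 17689/14400 ; √disc = 133/120
  v_R = (−(49/60) + 133/120) / (2·(5/12)) = 7/20 m/s
check:
braking lasts T_s = (7/20)/(6/5) = 0.2917 s
reaction-phase robot travel = 0.3500·0.1500 = 0.0525 m
braking distance = 0.3500²/(2·1.2000) = 0.0510 m
person approaches 0.8000·(0.1500+0.2917) = 0.3533 m
C+Z_d+Z_r = 0.0600+0.0300+0.0600 = 0.1500 m
sum ≈ 0.0525+0.0510+0.3533+0.1500 ≈ 0.6069 m = S ✓

v_R_max = 7/20 m/s = 0.3500 m/s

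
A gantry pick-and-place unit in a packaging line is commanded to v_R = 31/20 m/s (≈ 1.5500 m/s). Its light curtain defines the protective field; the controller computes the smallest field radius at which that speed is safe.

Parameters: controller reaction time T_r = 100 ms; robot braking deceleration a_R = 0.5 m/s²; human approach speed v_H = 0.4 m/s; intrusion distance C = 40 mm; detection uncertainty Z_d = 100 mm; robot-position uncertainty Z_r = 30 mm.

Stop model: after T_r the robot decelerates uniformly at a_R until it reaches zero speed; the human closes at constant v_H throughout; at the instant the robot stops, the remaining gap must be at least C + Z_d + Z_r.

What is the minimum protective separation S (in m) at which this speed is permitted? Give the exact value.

T_s = v_R/a_R = (31/20)/(1/2) = 3.1000 s
robot covers v_R·T_r = 1.5500·0.1000 = 0.1550 m before braking
robot under decel: 1.5500²/(2·0.5000) = 2.4025 m
human closes 0.4000·3.2000 = 1.2800 m
C+Z_d+Z_r = 0.0400+0.1000+0.0300 = 0.1700 m
S_min ≈ 0.1550+2.4025+1.2800+0.1700  ⇒  S_min = 1603/400 m

S_min = 1603/400 m = 4.0075 m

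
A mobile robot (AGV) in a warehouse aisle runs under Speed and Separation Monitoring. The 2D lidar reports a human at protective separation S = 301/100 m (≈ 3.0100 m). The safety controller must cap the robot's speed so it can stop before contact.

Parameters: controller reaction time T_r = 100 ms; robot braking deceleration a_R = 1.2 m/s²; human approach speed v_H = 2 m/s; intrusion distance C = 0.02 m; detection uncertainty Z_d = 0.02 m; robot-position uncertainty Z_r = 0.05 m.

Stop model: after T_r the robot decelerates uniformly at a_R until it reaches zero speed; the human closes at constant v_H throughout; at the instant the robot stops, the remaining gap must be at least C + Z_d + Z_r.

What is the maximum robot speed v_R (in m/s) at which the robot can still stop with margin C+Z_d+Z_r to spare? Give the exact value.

at the boundary: (5/12)·v² + (53/30)·v + (-68/25) = 0
  disc = (53/30)² − 4·(5/12)·(-68/25) = 6889/900 ; √disc = 83/30
  v_R = (−(53/30) + 83/30) / (2·(5/12)) = 6/5 m/s
check:
T_s = v_R/a_R = (6/5)/(6/5) = 1.0000 s
robot in T_r: 1.2000·0.1000 = 0.1200 m
robot under decel: 1.2000²/(2·1.2000) = 0.6000 m
human closes 2.0000·1.1000 = 2.2000 m
residual clearance needed = 0.0200+0.0200+0.0500 = 0.0900 m
sum ≈ 0.1200+0.6000+2.2000+0.0900 ≈ 3.0100 m = S ✓

v_R_max = 6/5 m/s = 1.2000 m/s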